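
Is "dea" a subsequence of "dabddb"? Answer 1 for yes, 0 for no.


Check if "dea" is a subsequence of "dabddb"
Greedy scan:
  Position 0 ('d'): matches sub[0] = 'd'
  Position 1 ('a'): no match needed
  Position 2 ('b'): no match needed
  Position 3 ('d'): no match needed
  Position 4 ('d'): no match needed
  Position 5 ('b'): no match needed
Only matched 1/3 characters => not a subsequence

0


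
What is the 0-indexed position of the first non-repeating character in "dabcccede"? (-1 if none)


Input: dabcccede
Character frequencies:
  'a': 1
  'b': 1
  'c': 3
  'd': 2
  'e': 2
Scanning left to right for freq == 1:
  Position 0 ('d'): freq=2, skip
  Position 1 ('a'): unique! => answer = 1

1


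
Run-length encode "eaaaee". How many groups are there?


Input: eaaaee
Scanning for consecutive runs:
  Group 1: 'e' x 1 (positions 0-0)
  Group 2: 'a' x 3 (positions 1-3)
  Group 3: 'e' x 2 (positions 4-5)
Total groups: 3

3


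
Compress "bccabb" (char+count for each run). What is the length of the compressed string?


Input: bccabb
Runs:
  'b' x 1 => "b1"
  'c' x 2 => "c2"
  'a' x 1 => "a1"
  'b' x 2 => "b2"
Compressed: "b1c2a1b2"
Compressed length: 8

8


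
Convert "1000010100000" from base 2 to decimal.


Input: "1000010100000" in base 2
Positional expansion:
  Digit '1' (value 1) x 2^12 = 4096
  Digit '0' (value 0) x 2^11 = 0
  Digit '0' (value 0) x 2^10 = 0
  Digit '0' (value 0) x 2^9 = 0
  Digit '0' (value 0) x 2^8 = 0
  Digit '1' (value 1) x 2^7 = 128
  Digit '0' (value 0) x 2^6 = 0
  Digit '1' (value 1) x 2^5 = 32
  Digit '0' (value 0) x 2^4 = 0
  Digit '0' (value 0) x 2^3 = 0
  Digit '0' (value 0) x 2^2 = 0
  Digit '0' (value 0) x 2^1 = 0
  Digit '0' (value 0) x 2^0 = 0
Sum = 4256

4256


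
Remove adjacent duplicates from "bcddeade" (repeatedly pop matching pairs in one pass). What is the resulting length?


Input: bcddeade
Stack-based adjacent duplicate removal:
  Read 'b': push. Stack: b
  Read 'c': push. Stack: bc
  Read 'd': push. Stack: bcd
  Read 'd': matches stack top 'd' => pop. Stack: bc
  Read 'e': push. Stack: bce
  Read 'a': push. Stack: bcea
  Read 'd': push. Stack: bcead
  Read 'e': push. Stack: bceade
Final stack: "bceade" (length 6)

6


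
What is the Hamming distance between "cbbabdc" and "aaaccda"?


Comparing "cbbabdc" and "aaaccda" position by position:
  Position 0: 'c' vs 'a' => differ
  Position 1: 'b' vs 'a' => differ
  Position 2: 'b' vs 'a' => differ
  Position 3: 'a' vs 'c' => differ
  Position 4: 'b' vs 'c' => differ
  Position 5: 'd' vs 'd' => same
  Position 6: 'c' vs 'a' => differ
Total differences (Hamming distance): 6

6


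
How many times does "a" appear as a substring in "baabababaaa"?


Searching for "a" in "baabababaaa"
Scanning each position:
  Position 0: "b" => no
  Position 1: "a" => MATCH
  Position 2: "a" => MATCH
  Position 3: "b" => no
  Position 4: "a" => MATCH
  Position 5: "b" => no
  Position 6: "a" => MATCH
  Position 7: "b" => no
  Position 8: "a" => MATCH
  Position 9: "a" => MATCH
  Position 10: "a" => MATCH
Total occurrences: 7

7


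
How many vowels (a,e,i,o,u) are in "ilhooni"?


Input: ilhooni
Checking each character:
  'i' at position 0: vowel (running total: 1)
  'l' at position 1: consonant
  'h' at position 2: consonant
  'o' at position 3: vowel (running total: 2)
  'o' at position 4: vowel (running total: 3)
  'n' at position 5: consonant
  'i' at position 6: vowel (running total: 4)
Total vowels: 4

4


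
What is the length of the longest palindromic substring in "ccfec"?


Input: "ccfec"
Checking substrings for palindromes:
  [0:2] "cc" (len 2) => palindrome
Longest palindromic substring: "cc" with length 2

2


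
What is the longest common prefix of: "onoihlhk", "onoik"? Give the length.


Words: onoihlhk, onoik
  Position 0: all 'o' => match
  Position 1: all 'n' => match
  Position 2: all 'o' => match
  Position 3: all 'i' => match
  Position 4: ('h', 'k') => mismatch, stop
LCP = "onoi" (length 4)

4


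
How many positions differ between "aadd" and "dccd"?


Comparing "aadd" and "dccd" position by position:
  Position 0: 'a' vs 'd' => DIFFER
  Position 1: 'a' vs 'c' => DIFFER
  Position 2: 'd' vs 'c' => DIFFER
  Position 3: 'd' vs 'd' => same
Positions that differ: 3

3


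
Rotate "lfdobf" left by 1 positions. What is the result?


Input: "lfdobf", rotate left by 1
First 1 characters: "l"
Remaining characters: "fdobf"
Concatenate remaining + first: "fdobf" + "l" = "fdobfl"

fdobfl


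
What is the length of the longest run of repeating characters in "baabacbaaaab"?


Input: "baabacbaaaab"
Scanning for longest run:
  Position 1 ('a'): new char, reset run to 1
  Position 2 ('a'): continues run of 'a', length=2
  Position 3 ('b'): new char, reset run to 1
  Position 4 ('a'): new char, reset run to 1
  Position 5 ('c'): new char, reset run to 1
  Position 6 ('b'): new char, reset run to 1
  Position 7 ('a'): new char, reset run to 1
  Position 8 ('a'): continues run of 'a', length=2
  Position 9 ('a'): continues run of 'a', length=3
  Position 10 ('a'): continues run of 'a', length=4
  Position 11 ('b'): new char, reset run to 1
Longest run: 'a' with length 4

4


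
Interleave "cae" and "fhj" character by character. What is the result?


Interleaving "cae" and "fhj":
  Position 0: 'c' from first, 'f' from second => "cf"
  Position 1: 'a' from first, 'h' from second => "ah"
  Position 2: 'e' from first, 'j' from second => "ej"
Result: cfahej

cfahej


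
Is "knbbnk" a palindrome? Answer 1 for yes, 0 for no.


Input: knbbnk
Reversed: knbbnk
  Compare pos 0 ('k') with pos 5 ('k'): match
  Compare pos 1 ('n') with pos 4 ('n'): match
  Compare pos 2 ('b') with pos 3 ('b'): match
Result: palindrome

1


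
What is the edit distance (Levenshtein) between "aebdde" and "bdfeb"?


Computing edit distance: "aebdde" -> "bdfeb"
DP table:
           b    d    f    e    b
      0    1    2    3    4    5
  a   1    1    2    3    4    5
  e   2    2    2    3    3    4
  b   3    2    3    3    4    3
  d   4    3    2    3    4    4
  d   5    4    3    3    4    5
  e   6    5    4    4    3    4
Edit distance = dp[6][5] = 4

4


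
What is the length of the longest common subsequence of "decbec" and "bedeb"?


LCS of "decbec" and "bedeb"
DP table:
           b    e    d    e    b
      0    0    0    0    0    0
  d   0    0    0    1    1    1
  e   0    0    1    1    2    2
  c   0    0    1    1    2    2
  b   0    1    1    1    2    3
  e   0    1    2    2    2    3
  c   0    1    2    2    2    3
LCS length = dp[6][5] = 3

3


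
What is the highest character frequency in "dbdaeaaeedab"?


Input: dbdaeaaeedab
Character counts:
  'a': 4
  'b': 2
  'd': 3
  'e': 3
Maximum frequency: 4

4


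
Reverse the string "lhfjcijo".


Input: lhfjcijo
Reading characters right to left:
  Position 7: 'o'
  Position 6: 'j'
  Position 5: 'i'
  Position 4: 'c'
  Position 3: 'j'
  Position 2: 'f'
  Position 1: 'h'
  Position 0: 'l'
Reversed: ojicjfhl

ojicjfhl


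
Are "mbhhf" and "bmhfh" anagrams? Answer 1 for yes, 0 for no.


Strings: "mbhhf", "bmhfh"
Sorted first:  bfhhm
Sorted second: bfhhm
Sorted forms match => anagrams

1


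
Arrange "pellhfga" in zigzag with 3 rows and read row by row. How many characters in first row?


Zigzag "pellhfga" into 3 rows:
Placing characters:
  'p' => row 0
  'e' => row 1
  'l' => row 2
  'l' => row 1
  'h' => row 0
  'f' => row 1
  'g' => row 2
  'a' => row 1
Rows:
  Row 0: "ph"
  Row 1: "elfa"
  Row 2: "lg"
First row length: 2

2


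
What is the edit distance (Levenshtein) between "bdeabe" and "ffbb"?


Computing edit distance: "bdeabe" -> "ffbb"
DP table:
           f    f    b    b
      0    1    2    3    4
  b   1    1    2    2    3
  d   2    2    2    3    3
  e   3    3    3    3    4
  a   4    4    4    4    4
  b   5    5    5    4    4
  e   6    6    6    5    5
Edit distance = dp[6][4] = 5

5


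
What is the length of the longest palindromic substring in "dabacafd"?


Input: "dabacafd"
Checking substrings for palindromes:
  [1:4] "aba" (len 3) => palindrome
  [3:6] "aca" (len 3) => palindrome
Longest palindromic substring: "aba" with length 3

3


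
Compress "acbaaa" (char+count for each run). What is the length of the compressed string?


Input: acbaaa
Runs:
  'a' x 1 => "a1"
  'c' x 1 => "c1"
  'b' x 1 => "b1"
  'a' x 3 => "a3"
Compressed: "a1c1b1a3"
Compressed length: 8

8


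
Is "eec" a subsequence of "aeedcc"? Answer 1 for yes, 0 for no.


Check if "eec" is a subsequence of "aeedcc"
Greedy scan:
  Position 0 ('a'): no match needed
  Position 1 ('e'): matches sub[0] = 'e'
  Position 2 ('e'): matches sub[1] = 'e'
  Position 3 ('d'): no match needed
  Position 4 ('c'): matches sub[2] = 'c'
  Position 5 ('c'): no match needed
All 3 characters matched => is a subsequence

1


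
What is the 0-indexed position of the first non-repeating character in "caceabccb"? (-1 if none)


Input: caceabccb
Character frequencies:
  'a': 2
  'b': 2
  'c': 4
  'e': 1
Scanning left to right for freq == 1:
  Position 0 ('c'): freq=4, skip
  Position 1 ('a'): freq=2, skip
  Position 2 ('c'): freq=4, skip
  Position 3 ('e'): unique! => answer = 3

3


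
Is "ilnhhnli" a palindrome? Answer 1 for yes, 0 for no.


Input: ilnhhnli
Reversed: ilnhhnli
  Compare pos 0 ('i') with pos 7 ('i'): match
  Compare pos 1 ('l') with pos 6 ('l'): match
  Compare pos 2 ('n') with pos 5 ('n'): match
  Compare pos 3 ('h') with pos 4 ('h'): match
Result: palindrome

1


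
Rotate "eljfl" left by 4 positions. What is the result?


Input: "eljfl", rotate left by 4
First 4 characters: "eljf"
Remaining characters: "l"
Concatenate remaining + first: "l" + "eljf" = "leljf"

leljf


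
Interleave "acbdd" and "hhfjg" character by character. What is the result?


Interleaving "acbdd" and "hhfjg":
  Position 0: 'a' from first, 'h' from second => "ah"
  Position 1: 'c' from first, 'h' from second => "ch"
  Position 2: 'b' from first, 'f' from second => "bf"
  Position 3: 'd' from first, 'j' from second => "dj"
  Position 4: 'd' from first, 'g' from second => "dg"
Result: ahchbfdjdg

ahchbfdjdg


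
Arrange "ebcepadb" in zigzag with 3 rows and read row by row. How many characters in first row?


Zigzag "ebcepadb" into 3 rows:
Placing characters:
  'e' => row 0
  'b' => row 1
  'c' => row 2
  'e' => row 1
  'p' => row 0
  'a' => row 1
  'd' => row 2
  'b' => row 1
Rows:
  Row 0: "ep"
  Row 1: "beab"
  Row 2: "cd"
First row length: 2

2


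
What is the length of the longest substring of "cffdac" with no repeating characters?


Input: "cffdac"
Sliding window (track last position of each char):
  Position 0 ('c'): window [0,0] length 1 -- new best
  Position 1 ('f'): window [0,1] length 2 -- new best
  Position 2 ('f'): repeat (last at 1), move window start to 2
  Position 2 ('f'): window [2,2] length 1
  Position 3 ('d'): window [2,3] length 2
  Position 4 ('a'): window [2,4] length 3 -- new best
  Position 5 ('c'): window [2,5] length 4 -- new best
Longest substring with no repeats: "fdac" with length 4

4


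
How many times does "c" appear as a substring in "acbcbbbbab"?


Searching for "c" in "acbcbbbbab"
Scanning each position:
  Position 0: "a" => no
  Position 1: "c" => MATCH
  Position 2: "b" => no
  Position 3: "c" => MATCH
  Position 4: "b" => no
  Position 5: "b" => no
  Position 6: "b" => no
  Position 7: "b" => no
  Position 8: "a" => no
  Position 9: "b" => no
Total occurrences: 2

2


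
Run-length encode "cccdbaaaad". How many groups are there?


Input: cccdbaaaad
Scanning for consecutive runs:
  Group 1: 'c' x 3 (positions 0-2)
  Group 2: 'd' x 1 (positions 3-3)
  Group 3: 'b' x 1 (positions 4-4)
  Group 4: 'a' x 4 (positions 5-8)
  Group 5: 'd' x 1 (positions 9-9)
Total groups: 5

5


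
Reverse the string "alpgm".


Input: alpgm
Reading characters right to left:
  Position 4: 'm'
  Position 3: 'g'
  Position 2: 'p'
  Position 1: 'l'
  Position 0: 'a'
Reversed: mgpla

mgpla


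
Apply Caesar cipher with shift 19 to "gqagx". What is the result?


Caesar cipher: shift "gqagx" by 19
  'g' (pos 6) + 19 = pos 25 = 'z'
  'q' (pos 16) + 19 = pos 9 = 'j'
  'a' (pos 0) + 19 = pos 19 = 't'
  'g' (pos 6) + 19 = pos 25 = 'z'
  'x' (pos 23) + 19 = pos 16 = 'q'
Result: zjtzq

zjtzq


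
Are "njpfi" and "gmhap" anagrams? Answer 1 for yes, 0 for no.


Strings: "njpfi", "gmhap"
Sorted first:  fijnp
Sorted second: aghmp
Differ at position 0: 'f' vs 'a' => not anagrams

0


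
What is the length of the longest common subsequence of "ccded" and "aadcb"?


LCS of "ccded" and "aadcb"
DP table:
           a    a    d    c    b
      0    0    0    0    0    0
  c   0    0    0    0    1    1
  c   0    0    0    0    1    1
  d   0    0    0    1    1    1
  e   0    0    0    1    1    1
  d   0    0    0    1    1    1
LCS length = dp[5][5] = 1

1


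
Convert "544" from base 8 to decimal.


Input: "544" in base 8
Positional expansion:
  Digit '5' (value 5) x 8^2 = 320
  Digit '4' (value 4) x 8^1 = 32
  Digit '4' (value 4) x 8^0 = 4
Sum = 356

356


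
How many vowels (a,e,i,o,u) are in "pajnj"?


Input: pajnj
Checking each character:
  'p' at position 0: consonant
  'a' at position 1: vowel (running total: 1)
  'j' at position 2: consonant
  'n' at position 3: consonant
  'j' at position 4: consonant
Total vowels: 1

1


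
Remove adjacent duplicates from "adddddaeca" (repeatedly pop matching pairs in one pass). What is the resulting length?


Input: adddddaeca
Stack-based adjacent duplicate removal:
  Read 'a': push. Stack: a
  Read 'd': push. Stack: ad
  Read 'd': matches stack top 'd' => pop. Stack: a
  Read 'd': push. Stack: ad
  Read 'd': matches stack top 'd' => pop. Stack: a
  Read 'd': push. Stack: ad
  Read 'a': push. Stack: ada
  Read 'e': push. Stack: adae
  Read 'c': push. Stack: adaec
  Read 'a': push. Stack: adaeca
Final stack: "adaeca" (length 6)

6


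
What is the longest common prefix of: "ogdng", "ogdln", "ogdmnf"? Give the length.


Words: ogdng, ogdln, ogdmnf
  Position 0: all 'o' => match
  Position 1: all 'g' => match
  Position 2: all 'd' => match
  Position 3: ('n', 'l', 'm') => mismatch, stop
LCP = "ogd" (length 3)

3


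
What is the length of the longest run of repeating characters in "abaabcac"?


Input: "abaabcac"
Scanning for longest run:
  Position 1 ('b'): new char, reset run to 1
  Position 2 ('a'): new char, reset run to 1
  Position 3 ('a'): continues run of 'a', length=2
  Position 4 ('b'): new char, reset run to 1
  Position 5 ('c'): new char, reset run to 1
  Position 6 ('a'): new char, reset run to 1
  Position 7 ('c'): new char, reset run to 1
Longest run: 'a' with length 2

2


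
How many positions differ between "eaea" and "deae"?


Comparing "eaea" and "deae" position by position:
  Position 0: 'e' vs 'd' => DIFFER
  Position 1: 'a' vs 'e' => DIFFER
  Position 2: 'e' vs 'a' => DIFFER
  Position 3: 'a' vs 'e' => DIFFER
Positions that differ: 4

4


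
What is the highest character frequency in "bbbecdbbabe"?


Input: bbbecdbbabe
Character counts:
  'a': 1
  'b': 6
  'c': 1
  'd': 1
  'e': 2
Maximum frequency: 6

6


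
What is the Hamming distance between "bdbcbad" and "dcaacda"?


Comparing "bdbcbad" and "dcaacda" position by position:
  Position 0: 'b' vs 'd' => differ
  Position 1: 'd' vs 'c' => differ
  Position 2: 'b' vs 'a' => differ
  Position 3: 'c' vs 'a' => differ
  Position 4: 'b' vs 'c' => differ
  Position 5: 'a' vs 'd' => differ
  Position 6: 'd' vs 'a' => differ
Total differences (Hamming distance): 7

7


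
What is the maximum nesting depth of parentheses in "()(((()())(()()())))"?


Input: "()(((()())(()()())))"
Tracking depth:
  Position 0 '(': depth becomes 1
  Position 1 ')': depth becomes 0
  Position 2 '(': depth becomes 1
  Position 3 '(': depth becomes 2
  Position 4 '(': depth becomes 3
  Position 5 '(': depth becomes 4
  Position 6 ')': depth becomes 3
  Position 7 '(': depth becomes 4
  Position 8 ')': depth becomes 3
  Position 9 ')': depth becomes 2
  Position 10 '(': depth becomes 3
  Position 11 '(': depth becomes 4
  Position 12 ')': depth becomes 3
  Position 13 '(': depth becomes 4
  Position 14 ')': depth becomes 3
  Position 15 '(': depth becomes 4
  Position 16 ')': depth becomes 3
  Position 17 ')': depth becomes 2
  Position 18 ')': depth becomes 1
  Position 19 ')': depth becomes 0
Maximum depth reached: 4

4


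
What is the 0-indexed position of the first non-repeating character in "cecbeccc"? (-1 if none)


Input: cecbeccc
Character frequencies:
  'b': 1
  'c': 5
  'e': 2
Scanning left to right for freq == 1:
  Position 0 ('c'): freq=5, skip
  Position 1 ('e'): freq=2, skip
  Position 2 ('c'): freq=5, skip
  Position 3 ('b'): unique! => answer = 3

3


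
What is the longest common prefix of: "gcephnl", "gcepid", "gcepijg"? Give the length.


Words: gcephnl, gcepid, gcepijg
  Position 0: all 'g' => match
  Position 1: all 'c' => match
  Position 2: all 'e' => match
  Position 3: all 'p' => match
  Position 4: ('h', 'i', 'i') => mismatch, stop
LCP = "gcep" (length 4)

4


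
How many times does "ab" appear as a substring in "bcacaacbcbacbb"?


Searching for "ab" in "bcacaacbcbacbb"
Scanning each position:
  Position 0: "bc" => no
  Position 1: "ca" => no
  Position 2: "ac" => no
  Position 3: "ca" => no
  Position 4: "aa" => no
  Position 5: "ac" => no
  Position 6: "cb" => no
  Position 7: "bc" => no
  Position 8: "cb" => no
  Position 9: "ba" => no
  Position 10: "ac" => no
  Position 11: "cb" => no
  Position 12: "bb" => no
Total occurrences: 0

0


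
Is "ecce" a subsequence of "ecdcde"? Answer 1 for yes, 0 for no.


Check if "ecce" is a subsequence of "ecdcde"
Greedy scan:
  Position 0 ('e'): matches sub[0] = 'e'
  Position 1 ('c'): matches sub[1] = 'c'
  Position 2 ('d'): no match needed
  Position 3 ('c'): matches sub[2] = 'c'
  Position 4 ('d'): no match needed
  Position 5 ('e'): matches sub[3] = 'e'
All 4 characters matched => is a subsequence

1


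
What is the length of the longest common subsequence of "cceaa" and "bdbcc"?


LCS of "cceaa" and "bdbcc"
DP table:
           b    d    b    c    c
      0    0    0    0    0    0
  c   0    0    0    0    1    1
  c   0    0    0    0    1    2
  e   0    0    0    0    1    2
  a   0    0    0    0    1    2
  a   0    0    0    0    1    2
LCS length = dp[5][5] = 2

2


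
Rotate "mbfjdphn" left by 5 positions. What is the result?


Input: "mbfjdphn", rotate left by 5
First 5 characters: "mbfjd"
Remaining characters: "phn"
Concatenate remaining + first: "phn" + "mbfjd" = "phnmbfjd"

phnmbfjd


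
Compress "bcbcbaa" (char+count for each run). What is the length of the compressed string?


Input: bcbcbaa
Runs:
  'b' x 1 => "b1"
  'c' x 1 => "c1"
  'b' x 1 => "b1"
  'c' x 1 => "c1"
  'b' x 1 => "b1"
  'a' x 2 => "a2"
Compressed: "b1c1b1c1b1a2"
Compressed length: 12

12


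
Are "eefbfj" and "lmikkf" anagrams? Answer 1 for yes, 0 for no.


Strings: "eefbfj", "lmikkf"
Sorted first:  beeffj
Sorted second: fikklm
Differ at position 0: 'b' vs 'f' => not anagrams

0


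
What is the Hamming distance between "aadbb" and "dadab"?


Comparing "aadbb" and "dadab" position by position:
  Position 0: 'a' vs 'd' => differ
  Position 1: 'a' vs 'a' => same
  Position 2: 'd' vs 'd' => same
  Position 3: 'b' vs 'a' => differ
  Position 4: 'b' vs 'b' => same
Total differences (Hamming distance): 2

2


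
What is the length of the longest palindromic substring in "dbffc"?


Input: "dbffc"
Checking substrings for palindromes:
  [2:4] "ff" (len 2) => palindrome
Longest palindromic substring: "ff" with length 2

2


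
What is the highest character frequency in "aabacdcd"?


Input: aabacdcd
Character counts:
  'a': 3
  'b': 1
  'c': 2
  'd': 2
Maximum frequency: 3

3


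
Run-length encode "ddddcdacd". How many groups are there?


Input: ddddcdacd
Scanning for consecutive runs:
  Group 1: 'd' x 4 (positions 0-3)
  Group 2: 'c' x 1 (positions 4-4)
  Group 3: 'd' x 1 (positions 5-5)
  Group 4: 'a' x 1 (positions 6-6)
  Group 5: 'c' x 1 (positions 7-7)
  Group 6: 'd' x 1 (positions 8-8)
Total groups: 6

6


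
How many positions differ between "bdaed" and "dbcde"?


Comparing "bdaed" and "dbcde" position by position:
  Position 0: 'b' vs 'd' => DIFFER
  Position 1: 'd' vs 'b' => DIFFER
  Position 2: 'a' vs 'c' => DIFFER
  Position 3: 'e' vs 'd' => DIFFER
  Position 4: 'd' vs 'e' => DIFFER
Positions that differ: 5

5


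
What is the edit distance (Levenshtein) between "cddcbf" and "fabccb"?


Computing edit distance: "cddcbf" -> "fabccb"
DP table:
           f    a    b    c    c    b
      0    1    2    3    4    5    6
  c   1    1    2    3    3    4    5
  d   2    2    2    3    4    4    5
  d   3    3    3    3    4    5    5
  c   4    4    4    4    3    4    5
  b   5    5    5    4    4    4    4
  f   6    5    6    5    5    5    5
Edit distance = dp[6][6] = 5

5


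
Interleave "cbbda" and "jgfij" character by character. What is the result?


Interleaving "cbbda" and "jgfij":
  Position 0: 'c' from first, 'j' from second => "cj"
  Position 1: 'b' from first, 'g' from second => "bg"
  Position 2: 'b' from first, 'f' from second => "bf"
  Position 3: 'd' from first, 'i' from second => "di"
  Position 4: 'a' from first, 'j' from second => "aj"
Result: cjbgbfdiaj

cjbgbfdiaj


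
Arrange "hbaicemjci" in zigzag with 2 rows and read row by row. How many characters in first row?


Zigzag "hbaicemjci" into 2 rows:
Placing characters:
  'h' => row 0
  'b' => row 1
  'a' => row 0
  'i' => row 1
  'c' => row 0
  'e' => row 1
  'm' => row 0
  'j' => row 1
  'c' => row 0
  'i' => row 1
Rows:
  Row 0: "hacmc"
  Row 1: "bieji"
First row length: 5

5


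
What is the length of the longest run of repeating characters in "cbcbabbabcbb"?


Input: "cbcbabbabcbb"
Scanning for longest run:
  Position 1 ('b'): new char, reset run to 1
  Position 2 ('c'): new char, reset run to 1
  Position 3 ('b'): new char, reset run to 1
  Position 4 ('a'): new char, reset run to 1
  Position 5 ('b'): new char, reset run to 1
  Position 6 ('b'): continues run of 'b', length=2
  Position 7 ('a'): new char, reset run to 1
  Position 8 ('b'): new char, reset run to 1
  Position 9 ('c'): new char, reset run to 1
  Position 10 ('b'): new char, reset run to 1
  Position 11 ('b'): continues run of 'b', length=2
Longest run: 'b' with length 2

2


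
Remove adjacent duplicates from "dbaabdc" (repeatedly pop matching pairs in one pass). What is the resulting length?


Input: dbaabdc
Stack-based adjacent duplicate removal:
  Read 'd': push. Stack: d
  Read 'b': push. Stack: db
  Read 'a': push. Stack: dba
  Read 'a': matches stack top 'a' => pop. Stack: db
  Read 'b': matches stack top 'b' => pop. Stack: d
  Read 'd': matches stack top 'd' => pop. Stack: (empty)
  Read 'c': push. Stack: c
Final stack: "c" (length 1)

1


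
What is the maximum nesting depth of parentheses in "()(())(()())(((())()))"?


Input: "()(())(()())(((())()))"
Tracking depth:
  Position 0 '(': depth becomes 1
  Position 1 ')': depth becomes 0
  Position 2 '(': depth becomes 1
  Position 3 '(': depth becomes 2
  Position 4 ')': depth becomes 1
  Position 5 ')': depth becomes 0
  Position 6 '(': depth becomes 1
  Position 7 '(': depth becomes 2
  Position 8 ')': depth becomes 1
  Position 9 '(': depth becomes 2
  Position 10 ')': depth becomes 1
  Position 11 ')': depth becomes 0
  Position 12 '(': depth becomes 1
  Position 13 '(': depth becomes 2
  Position 14 '(': depth becomes 3
  Position 15 '(': depth becomes 4
  Position 16 ')': depth becomes 3
  Position 17 ')': depth becomes 2
  Position 18 '(': depth becomes 3
  Position 19 ')': depth becomes 2
  Position 20 ')': depth becomes 1
  Position 21 ')': depth becomes 0
Maximum depth reached: 4

4


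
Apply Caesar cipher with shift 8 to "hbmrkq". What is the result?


Caesar cipher: shift "hbmrkq" by 8
  'h' (pos 7) + 8 = pos 15 = 'p'
  'b' (pos 1) + 8 = pos 9 = 'j'
  'm' (pos 12) + 8 = pos 20 = 'u'
  'r' (pos 17) + 8 = pos 25 = 'z'
  'k' (pos 10) + 8 = pos 18 = 's'
  'q' (pos 16) + 8 = pos 24 = 'y'
Result: pjuzsy

pjuzsy


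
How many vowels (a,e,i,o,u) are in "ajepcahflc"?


Input: ajepcahflc
Checking each character:
  'a' at position 0: vowel (running total: 1)
  'j' at position 1: consonant
  'e' at position 2: vowel (running total: 2)
  'p' at position 3: consonant
  'c' at position 4: consonant
  'a' at position 5: vowel (running total: 3)
  'h' at position 6: consonant
  'f' at position 7: consonant
  'l' at position 8: consonant
  'c' at position 9: consonant
Total vowels: 3

3


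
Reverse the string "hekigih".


Input: hekigih
Reading characters right to left:
  Position 6: 'h'
  Position 5: 'i'
  Position 4: 'g'
  Position 3: 'i'
  Position 2: 'k'
  Position 1: 'e'
  Position 0: 'h'
Reversed: higikeh

higikeh


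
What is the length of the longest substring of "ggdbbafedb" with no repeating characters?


Input: "ggdbbafedb"
Sliding window (track last position of each char):
  Position 0 ('g'): window [0,0] length 1 -- new best
  Position 1 ('g'): repeat (last at 0), move window start to 1
  Position 1 ('g'): window [1,1] length 1
  Position 2 ('d'): window [1,2] length 2 -- new best
  Position 3 ('b'): window [1,3] length 3 -- new best
  Position 4 ('b'): repeat (last at 3), move window start to 4
  Position 4 ('b'): window [4,4] length 1
  Position 5 ('a'): window [4,5] length 2
  Position 6 ('f'): window [4,6] length 3
  Position 7 ('e'): window [4,7] length 4 -- new best
  Position 8 ('d'): window [4,8] length 5 -- new best
  Position 9 ('b'): repeat (last at 4), move window start to 5
  Position 9 ('b'): window [5,9] length 5
Longest substring with no repeats: "bafed" with length 5

5


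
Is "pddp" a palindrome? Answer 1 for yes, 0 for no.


Input: pddp
Reversed: pddp
  Compare pos 0 ('p') with pos 3 ('p'): match
  Compare pos 1 ('d') with pos 2 ('d'): match
Result: palindrome

1


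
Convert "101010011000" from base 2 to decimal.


Input: "101010011000" in base 2
Positional expansion:
  Digit '1' (value 1) x 2^11 = 2048
  Digit '0' (value 0) x 2^10 = 0
  Digit '1' (value 1) x 2^9 = 512
  Digit '0' (value 0) x 2^8 = 0
  Digit '1' (value 1) x 2^7 = 128
  Digit '0' (value 0) x 2^6 = 0
  Digit '0' (value 0) x 2^5 = 0
  Digit '1' (value 1) x 2^4 = 16
  Digit '1' (value 1) x 2^3 = 8
  Digit '0' (value 0) x 2^2 = 0
  Digit '0' (value 0) x 2^1 = 0
  Digit '0' (value 0) x 2^0 = 0
Sum = 2712

2712


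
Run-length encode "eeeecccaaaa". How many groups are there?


Input: eeeecccaaaa
Scanning for consecutive runs:
  Group 1: 'e' x 4 (positions 0-3)
  Group 2: 'c' x 3 (positions 4-6)
  Group 3: 'a' x 4 (positions 7-10)
Total groups: 3

3


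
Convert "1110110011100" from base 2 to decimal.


Input: "1110110011100" in base 2
Positional expansion:
  Digit '1' (value 1) x 2^12 = 4096
  Digit '1' (value 1) x 2^11 = 2048
  Digit '1' (value 1) x 2^10 = 1024
  Digit '0' (value 0) x 2^9 = 0
  Digit '1' (value 1) x 2^8 = 256
  Digit '1' (value 1) x 2^7 = 128
  Digit '0' (value 0) x 2^6 = 0
  Digit '0' (value 0) x 2^5 = 0
  Digit '1' (value 1) x 2^4 = 16
  Digit '1' (value 1) x 2^3 = 8
  Digit '1' (value 1) x 2^2 = 4
  Digit '0' (value 0) x 2^1 = 0
  Digit '0' (value 0) x 2^0 = 0
Sum = 7580

7580


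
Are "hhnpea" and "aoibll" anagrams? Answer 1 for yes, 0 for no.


Strings: "hhnpea", "aoibll"
Sorted first:  aehhnp
Sorted second: abillo
Differ at position 1: 'e' vs 'b' => not anagrams

0


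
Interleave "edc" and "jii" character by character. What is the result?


Interleaving "edc" and "jii":
  Position 0: 'e' from first, 'j' from second => "ej"
  Position 1: 'd' from first, 'i' from second => "di"
  Position 2: 'c' from first, 'i' from second => "ci"
Result: ejdici

ejdici


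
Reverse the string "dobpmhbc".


Input: dobpmhbc
Reading characters right to left:
  Position 7: 'c'
  Position 6: 'b'
  Position 5: 'h'
  Position 4: 'm'
  Position 3: 'p'
  Position 2: 'b'
  Position 1: 'o'
  Position 0: 'd'
Reversed: cbhmpbod

cbhmpbod


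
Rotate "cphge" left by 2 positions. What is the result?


Input: "cphge", rotate left by 2
First 2 characters: "cp"
Remaining characters: "hge"
Concatenate remaining + first: "hge" + "cp" = "hgecp"

hgecp


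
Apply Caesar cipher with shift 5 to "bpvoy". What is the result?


Caesar cipher: shift "bpvoy" by 5
  'b' (pos 1) + 5 = pos 6 = 'g'
  'p' (pos 15) + 5 = pos 20 = 'u'
  'v' (pos 21) + 5 = pos 0 = 'a'
  'o' (pos 14) + 5 = pos 19 = 't'
  'y' (pos 24) + 5 = pos 3 = 'd'
Result: guatd

guatd


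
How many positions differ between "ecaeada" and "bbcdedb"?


Comparing "ecaeada" and "bbcdedb" position by position:
  Position 0: 'e' vs 'b' => DIFFER
  Position 1: 'c' vs 'b' => DIFFER
  Position 2: 'a' vs 'c' => DIFFER
  Position 3: 'e' vs 'd' => DIFFER
  Position 4: 'a' vs 'e' => DIFFER
  Position 5: 'd' vs 'd' => same
  Position 6: 'a' vs 'b' => DIFFER
Positions that differ: 6

6


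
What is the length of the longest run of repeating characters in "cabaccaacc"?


Input: "cabaccaacc"
Scanning for longest run:
  Position 1 ('a'): new char, reset run to 1
  Position 2 ('b'): new char, reset run to 1
  Position 3 ('a'): new char, reset run to 1
  Position 4 ('c'): new char, reset run to 1
  Position 5 ('c'): continues run of 'c', length=2
  Position 6 ('a'): new char, reset run to 1
  Position 7 ('a'): continues run of 'a', length=2
  Position 8 ('c'): new char, reset run to 1
  Position 9 ('c'): continues run of 'c', length=2
Longest run: 'c' with length 2

2


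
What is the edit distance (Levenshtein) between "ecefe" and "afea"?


Computing edit distance: "ecefe" -> "afea"
DP table:
           a    f    e    a
      0    1    2    3    4
  e   1    1    2    2    3
  c   2    2    2    3    3
  e   3    3    3    2    3
  f   4    4    3    3    3
  e   5    5    4    3    4
Edit distance = dp[5][4] = 4

4


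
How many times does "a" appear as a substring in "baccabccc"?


Searching for "a" in "baccabccc"
Scanning each position:
  Position 0: "b" => no
  Position 1: "a" => MATCH
  Position 2: "c" => no
  Position 3: "c" => no
  Position 4: "a" => MATCH
  Position 5: "b" => no
  Position 6: "c" => no
  Position 7: "c" => no
  Position 8: "c" => no
Total occurrences: 2

2


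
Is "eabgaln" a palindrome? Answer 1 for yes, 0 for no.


Input: eabgaln
Reversed: nlagbae
  Compare pos 0 ('e') with pos 6 ('n'): MISMATCH
  Compare pos 1 ('a') with pos 5 ('l'): MISMATCH
  Compare pos 2 ('b') with pos 4 ('a'): MISMATCH
Result: not a palindrome

0


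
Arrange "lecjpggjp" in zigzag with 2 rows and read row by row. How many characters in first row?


Zigzag "lecjpggjp" into 2 rows:
Placing characters:
  'l' => row 0
  'e' => row 1
  'c' => row 0
  'j' => row 1
  'p' => row 0
  'g' => row 1
  'g' => row 0
  'j' => row 1
  'p' => row 0
Rows:
  Row 0: "lcpgp"
  Row 1: "ejgj"
First row length: 5

5


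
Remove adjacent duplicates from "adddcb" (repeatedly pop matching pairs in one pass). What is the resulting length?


Input: adddcb
Stack-based adjacent duplicate removal:
  Read 'a': push. Stack: a
  Read 'd': push. Stack: ad
  Read 'd': matches stack top 'd' => pop. Stack: a
  Read 'd': push. Stack: ad
  Read 'c': push. Stack: adc
  Read 'b': push. Stack: adcb
Final stack: "adcb" (length 4)

4


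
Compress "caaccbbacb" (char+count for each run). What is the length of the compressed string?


Input: caaccbbacb
Runs:
  'c' x 1 => "c1"
  'a' x 2 => "a2"
  'c' x 2 => "c2"
  'b' x 2 => "b2"
  'a' x 1 => "a1"
  'c' x 1 => "c1"
  'b' x 1 => "b1"
Compressed: "c1a2c2b2a1c1b1"
Compressed length: 14

14


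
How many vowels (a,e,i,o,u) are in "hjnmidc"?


Input: hjnmidc
Checking each character:
  'h' at position 0: consonant
  'j' at position 1: consonant
  'n' at position 2: consonant
  'm' at position 3: consonant
  'i' at position 4: vowel (running total: 1)
  'd' at position 5: consonant
  'c' at position 6: consonant
Total vowels: 1

1


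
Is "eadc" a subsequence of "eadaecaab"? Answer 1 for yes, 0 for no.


Check if "eadc" is a subsequence of "eadaecaab"
Greedy scan:
  Position 0 ('e'): matches sub[0] = 'e'
  Position 1 ('a'): matches sub[1] = 'a'
  Position 2 ('d'): matches sub[2] = 'd'
  Position 3 ('a'): no match needed
  Position 4 ('e'): no match needed
  Position 5 ('c'): matches sub[3] = 'c'
  Position 6 ('a'): no match needed
  Position 7 ('a'): no match needed
  Position 8 ('b'): no match needed
All 4 characters matched => is a subsequence

1


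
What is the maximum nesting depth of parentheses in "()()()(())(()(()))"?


Input: "()()()(())(()(()))"
Tracking depth:
  Position 0 '(': depth becomes 1
  Position 1 ')': depth becomes 0
  Position 2 '(': depth becomes 1
  Position 3 ')': depth becomes 0
  Position 4 '(': depth becomes 1
  Position 5 ')': depth becomes 0
  Position 6 '(': depth becomes 1
  Position 7 '(': depth becomes 2
  Position 8 ')': depth becomes 1
  Position 9 ')': depth becomes 0
  Position 10 '(': depth becomes 1
  Position 11 '(': depth becomes 2
  Position 12 ')': depth becomes 1
  Position 13 '(': depth becomes 2
  Position 14 '(': depth becomes 3
  Position 15 ')': depth becomes 2
  Position 16 ')': depth becomes 1
  Position 17 ')': depth becomes 0
Maximum depth reached: 3

3


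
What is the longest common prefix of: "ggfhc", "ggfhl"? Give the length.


Words: ggfhc, ggfhl
  Position 0: all 'g' => match
  Position 1: all 'g' => match
  Position 2: all 'f' => match
  Position 3: all 'h' => match
  Position 4: ('c', 'l') => mismatch, stop
LCP = "ggfh" (length 4)

4


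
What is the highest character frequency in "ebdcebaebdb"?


Input: ebdcebaebdb
Character counts:
  'a': 1
  'b': 4
  'c': 1
  'd': 2
  'e': 3
Maximum frequency: 4

4


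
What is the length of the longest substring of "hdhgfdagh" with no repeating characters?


Input: "hdhgfdagh"
Sliding window (track last position of each char):
  Position 0 ('h'): window [0,0] length 1 -- new best
  Position 1 ('d'): window [0,1] length 2 -- new best
  Position 2 ('h'): repeat (last at 0), move window start to 1
  Position 2 ('h'): window [1,2] length 2
  Position 3 ('g'): window [1,3] length 3 -- new best
  Position 4 ('f'): window [1,4] length 4 -- new best
  Position 5 ('d'): repeat (last at 1), move window start to 2
  Position 5 ('d'): window [2,5] length 4
  Position 6 ('a'): window [2,6] length 5 -- new best
  Position 7 ('g'): repeat (last at 3), move window start to 4
  Position 7 ('g'): window [4,7] length 4
  Position 8 ('h'): window [4,8] length 5
Longest substring with no repeats: "hgfda" with length 5

5


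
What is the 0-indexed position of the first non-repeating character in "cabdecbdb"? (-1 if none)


Input: cabdecbdb
Character frequencies:
  'a': 1
  'b': 3
  'c': 2
  'd': 2
  'e': 1
Scanning left to right for freq == 1:
  Position 0 ('c'): freq=2, skip
  Position 1 ('a'): unique! => answer = 1

1


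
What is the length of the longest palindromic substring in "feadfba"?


Input: "feadfba"
Checking substrings for palindromes:
  No multi-char palindromic substrings found
Longest palindromic substring: "f" with length 1

1


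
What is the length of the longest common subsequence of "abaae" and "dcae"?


LCS of "abaae" and "dcae"
DP table:
           d    c    a    e
      0    0    0    0    0
  a   0    0    0    1    1
  b   0    0    0    1    1
  a   0    0    0    1    1
  a   0    0    0    1    1
  e   0    0    0    1    2
LCS length = dp[5][4] = 2

2


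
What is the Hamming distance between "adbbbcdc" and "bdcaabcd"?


Comparing "adbbbcdc" and "bdcaabcd" position by position:
  Position 0: 'a' vs 'b' => differ
  Position 1: 'd' vs 'd' => same
  Position 2: 'b' vs 'c' => differ
  Position 3: 'b' vs 'a' => differ
  Position 4: 'b' vs 'a' => differ
  Position 5: 'c' vs 'b' => differ
  Position 6: 'd' vs 'c' => differ
  Position 7: 'c' vs 'd' => differ
Total differences (Hamming distance): 7

7


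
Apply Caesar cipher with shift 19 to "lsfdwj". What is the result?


Caesar cipher: shift "lsfdwj" by 19
  'l' (pos 11) + 19 = pos 4 = 'e'
  's' (pos 18) + 19 = pos 11 = 'l'
  'f' (pos 5) + 19 = pos 24 = 'y'
  'd' (pos 3) + 19 = pos 22 = 'w'
  'w' (pos 22) + 19 = pos 15 = 'p'
  'j' (pos 9) + 19 = pos 2 = 'c'
Result: elywpc

elywpc


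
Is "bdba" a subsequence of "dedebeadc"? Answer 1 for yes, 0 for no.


Check if "bdba" is a subsequence of "dedebeadc"
Greedy scan:
  Position 0 ('d'): no match needed
  Position 1 ('e'): no match needed
  Position 2 ('d'): no match needed
  Position 3 ('e'): no match needed
  Position 4 ('b'): matches sub[0] = 'b'
  Position 5 ('e'): no match needed
  Position 6 ('a'): no match needed
  Position 7 ('d'): matches sub[1] = 'd'
  Position 8 ('c'): no match needed
Only matched 2/4 characters => not a subsequence

0


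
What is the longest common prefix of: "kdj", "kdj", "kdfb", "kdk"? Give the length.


Words: kdj, kdj, kdfb, kdk
  Position 0: all 'k' => match
  Position 1: all 'd' => match
  Position 2: ('j', 'j', 'f', 'k') => mismatch, stop
LCP = "kd" (length 2)

2


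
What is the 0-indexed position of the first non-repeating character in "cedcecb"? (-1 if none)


Input: cedcecb
Character frequencies:
  'b': 1
  'c': 3
  'd': 1
  'e': 2
Scanning left to right for freq == 1:
  Position 0 ('c'): freq=3, skip
  Position 1 ('e'): freq=2, skip
  Position 2 ('d'): unique! => answer = 2

2


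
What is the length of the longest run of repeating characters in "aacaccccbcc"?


Input: "aacaccccbcc"
Scanning for longest run:
  Position 1 ('a'): continues run of 'a', length=2
  Position 2 ('c'): new char, reset run to 1
  Position 3 ('a'): new char, reset run to 1
  Position 4 ('c'): new char, reset run to 1
  Position 5 ('c'): continues run of 'c', length=2
  Position 6 ('c'): continues run of 'c', length=3
  Position 7 ('c'): continues run of 'c', length=4
  Position 8 ('b'): new char, reset run to 1
  Position 9 ('c'): new char, reset run to 1
  Position 10 ('c'): continues run of 'c', length=2
Longest run: 'c' with length 4

4


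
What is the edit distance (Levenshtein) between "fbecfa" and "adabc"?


Computing edit distance: "fbecfa" -> "adabc"
DP table:
           a    d    a    b    c
      0    1    2    3    4    5
  f   1    1    2    3    4    5
  b   2    2    2    3    3    4
  e   3    3    3    3    4    4
  c   4    4    4    4    4    4
  f   5    5    5    5    5    5
  a   6    5    6    5    6    6
Edit distance = dp[6][5] = 6

6


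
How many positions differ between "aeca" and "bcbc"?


Comparing "aeca" and "bcbc" position by position:
  Position 0: 'a' vs 'b' => DIFFER
  Position 1: 'e' vs 'c' => DIFFER
  Position 2: 'c' vs 'b' => DIFFER
  Position 3: 'a' vs 'c' => DIFFER
Positions that differ: 4

4


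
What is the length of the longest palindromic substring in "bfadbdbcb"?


Input: "bfadbdbcb"
Checking substrings for palindromes:
  [3:6] "dbd" (len 3) => palindrome
  [4:7] "bdb" (len 3) => palindrome
  [6:9] "bcb" (len 3) => palindrome
Longest palindromic substring: "dbd" with length 3

3


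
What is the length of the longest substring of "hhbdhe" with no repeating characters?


Input: "hhbdhe"
Sliding window (track last position of each char):
  Position 0 ('h'): window [0,0] length 1 -- new best
  Position 1 ('h'): repeat (last at 0), move window start to 1
  Position 1 ('h'): window [1,1] length 1
  Position 2 ('b'): window [1,2] length 2 -- new best
  Position 3 ('d'): window [1,3] length 3 -- new best
  Position 4 ('h'): repeat (last at 1), move window start to 2
  Position 4 ('h'): window [2,4] length 3
  Position 5 ('e'): window [2,5] length 4 -- new best
Longest substring with no repeats: "bdhe" with length 4

4


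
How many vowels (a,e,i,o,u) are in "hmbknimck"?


Input: hmbknimck
Checking each character:
  'h' at position 0: consonant
  'm' at position 1: consonant
  'b' at position 2: consonant
  'k' at position 3: consonant
  'n' at position 4: consonant
  'i' at position 5: vowel (running total: 1)
  'm' at position 6: consonant
  'c' at position 7: consonant
  'k' at position 8: consonant
Total vowels: 1

1
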